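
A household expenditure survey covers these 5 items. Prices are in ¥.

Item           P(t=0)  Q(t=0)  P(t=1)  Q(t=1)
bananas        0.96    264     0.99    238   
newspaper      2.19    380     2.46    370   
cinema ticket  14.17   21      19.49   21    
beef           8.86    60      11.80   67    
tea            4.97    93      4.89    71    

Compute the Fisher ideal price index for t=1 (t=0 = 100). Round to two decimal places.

117.21

Laspeyres component (base-period weights):
ΣP(t=1)Q(t=0) = 0.99×264 + 2.46×380 + 19.49×21 + 11.80×60 + 4.89×93 = 261.36 + 934.8 + 409.29 + 708 + 454.77 = 2768.22
ΣP(t=0)Q(t=0) = 0.96×264 + 2.19×380 + 14.17×21 + 8.86×60 + 4.97×93 = 253.44 + 832.2 + 297.57 + 531.6 + 462.21 = 2377.02
L = 2768.22 / 2377.02 × 100 = 116.4576
Paasche component (current-period weights):
ΣP(t=1)Q(t=1) = 0.99×238 + 2.46×370 + 19.49×21 + 11.80×67 + 4.89×71 = 235.62 + 910.2 + 409.29 + 790.6 + 347.19 = 2692.9
ΣP(t=0)Q(t=1) = 0.96×238 + 2.19×370 + 14.17×21 + 8.86×67 + 4.97×71 = 228.48 + 810.3 + 297.57 + 593.62 + 352.87 = 2282.84
P = 2692.9 / 2282.84 × 100 = 117.9627
Fisher = √(L × P) = √(116.4576 × 117.9627) = 117.2077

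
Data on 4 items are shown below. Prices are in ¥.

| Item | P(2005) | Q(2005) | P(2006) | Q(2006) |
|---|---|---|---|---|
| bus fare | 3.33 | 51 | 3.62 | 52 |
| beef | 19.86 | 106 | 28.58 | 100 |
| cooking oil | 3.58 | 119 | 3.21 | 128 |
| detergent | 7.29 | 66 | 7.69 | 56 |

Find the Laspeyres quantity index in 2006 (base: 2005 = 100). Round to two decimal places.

95.08

Laspeyres quantity index uses base-period prices as weights.
ΣP(2005)·Q(2006) = 3.33×52 + 19.86×100 + 3.58×128 + 7.29×56 = 173.16 + 1986 + 458.24 + 408.24 = 3025.64
ΣP(2005)·Q(2005) = 3.33×51 + 19.86×106 + 3.58×119 + 7.29×66 = 169.83 + 2105.16 + 426.02 + 481.14 = 3182.15
Index = 3025.64 / 3182.15 × 100 = 95.0816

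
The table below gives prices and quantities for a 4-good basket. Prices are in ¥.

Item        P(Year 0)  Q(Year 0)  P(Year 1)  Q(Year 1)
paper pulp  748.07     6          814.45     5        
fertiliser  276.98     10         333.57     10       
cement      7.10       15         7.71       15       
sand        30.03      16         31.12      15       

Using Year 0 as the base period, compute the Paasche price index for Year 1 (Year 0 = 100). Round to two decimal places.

113.06

Paasche price index uses current-period quantities as weights.
ΣP(Year 1)·Q(Year 1) = 814.45×5 + 333.57×10 + 7.71×15 + 31.12×15 = 4072.25 + 3335.7 + 115.65 + 466.8 = 7990.4
ΣP(Year 0)·Q(Year 1) = 748.07×5 + 276.98×10 + 7.10×15 + 30.03×15 = 3740.35 + 2769.8 + 106.5 + 450.45 = 7067.1
Index = 7990.4 / 7067.1 × 100 = 113.0648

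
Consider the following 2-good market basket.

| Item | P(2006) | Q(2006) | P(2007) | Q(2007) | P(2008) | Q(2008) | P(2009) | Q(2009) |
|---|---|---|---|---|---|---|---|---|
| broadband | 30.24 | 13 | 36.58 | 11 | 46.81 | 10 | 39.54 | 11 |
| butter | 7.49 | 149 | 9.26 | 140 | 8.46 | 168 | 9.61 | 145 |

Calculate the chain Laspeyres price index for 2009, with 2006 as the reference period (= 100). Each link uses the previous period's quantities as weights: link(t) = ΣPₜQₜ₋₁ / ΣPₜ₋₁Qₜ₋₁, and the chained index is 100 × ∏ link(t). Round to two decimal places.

Link 2006→2007:
ΣP(2007)Q(2006) = 36.58×13 + 9.26×149 = 475.54 + 1379.74 = 1855.28
ΣP(2006)Q(2006) = 30.24×13 + 7.49×149 = 393.12 + 1116.01 = 1509.13
link = 1855.28/1509.13 = 1.229371
Link 2007→2008:
ΣP(2008)Q(2007) = 46.81×11 + 8.46×140 = 514.91 + 1184.4 = 1699.31
ΣP(2007)Q(2007) = 36.58×11 + 9.26×140 = 402.38 + 1296.4 = 1698.78
link = 1699.31/1698.78 = 1.000312
Link 2008→2009:
ΣP(2009)Q(2008) = 39.54×10 + 9.61×168 = 395.4 + 1614.48 = 2009.88
ΣP(2008)Q(2008) = 46.81×10 + 8.46×168 = 468.1 + 1421.28 = 1889.38
link = 2009.88/1889.38 = 1.063778
Chained index = 100 × 1.229371 × 1.000312 × 1.063778 = 130.8185

130.82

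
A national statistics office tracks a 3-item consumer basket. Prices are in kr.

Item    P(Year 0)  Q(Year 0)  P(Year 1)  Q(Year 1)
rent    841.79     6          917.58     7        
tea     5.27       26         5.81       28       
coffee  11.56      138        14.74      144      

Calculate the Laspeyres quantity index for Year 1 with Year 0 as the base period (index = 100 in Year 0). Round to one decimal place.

Laspeyres quantity index uses base-period prices as weights.
ΣP(Year 0)·Q(Year 1) = 841.79×7 + 5.27×28 + 11.56×144 = 5892.53 + 147.56 + 1664.64 = 7704.73
ΣP(Year 0)·Q(Year 0) = 841.79×6 + 5.27×26 + 11.56×138 = 5050.74 + 137.02 + 1595.28 = 6783.04
Index = 7704.73 / 6783.04 × 100 = 113.5882

113.6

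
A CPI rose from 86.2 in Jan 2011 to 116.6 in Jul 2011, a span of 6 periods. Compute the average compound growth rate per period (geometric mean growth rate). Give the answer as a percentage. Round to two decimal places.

Growth factor = (116.6/86.2)^(1/6) = (1.352668)^(1/6) = 1.051635
Growth rate = 1.051635 − 1 = 0.051635 = 5.1635%

5.16%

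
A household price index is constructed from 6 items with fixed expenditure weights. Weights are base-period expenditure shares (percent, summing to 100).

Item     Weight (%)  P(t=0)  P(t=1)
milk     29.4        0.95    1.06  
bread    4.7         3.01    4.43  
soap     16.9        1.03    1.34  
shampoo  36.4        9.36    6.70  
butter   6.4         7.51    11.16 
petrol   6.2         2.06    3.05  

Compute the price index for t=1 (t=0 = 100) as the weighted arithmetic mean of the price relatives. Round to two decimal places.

milk: 29.4 × (1.06/0.95) = 29.4 × 1.115789 = 32.8042
bread: 4.7 × (4.43/3.01) = 4.7 × 1.471761 = 6.9173
soap: 16.9 × (1.34/1.03) = 16.9 × 1.300971 = 21.9864
shampoo: 36.4 × (6.70/9.36) = 36.4 × 0.715812 = 26.0556
butter: 6.4 × (11.16/7.51) = 6.4 × 1.486019 = 9.5105
petrol: 6.2 × (3.05/2.06) = 6.2 × 1.480583 = 9.1796
Index = Σ wᵢ·(p₁ᵢ/p₀ᵢ) = 32.8042 + 6.9173 + 21.9864 + 26.0556 + 9.5105 + 9.1796 = 106.4536

106.45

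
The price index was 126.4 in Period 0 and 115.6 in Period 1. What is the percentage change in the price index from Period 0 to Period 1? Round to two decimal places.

Change = (115.6 − 126.4) / 126.4 × 100
       = -10.8 / 126.4 × 100 = -8.5443%

-8.54%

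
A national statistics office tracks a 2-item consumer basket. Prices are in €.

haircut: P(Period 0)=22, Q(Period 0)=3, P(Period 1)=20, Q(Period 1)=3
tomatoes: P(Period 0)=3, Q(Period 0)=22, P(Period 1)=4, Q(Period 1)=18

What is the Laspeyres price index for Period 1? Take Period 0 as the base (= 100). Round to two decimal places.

Laspeyres price index uses base-period quantities as weights.
ΣP(Period 1)·Q(Period 0) = 20×3 + 4×22 = 60 + 88 = 148
ΣP(Period 0)·Q(Period 0) = 22×3 + 3×22 = 66 + 66 = 132
Index = 148 / 132 × 100 = 112.1212

112.12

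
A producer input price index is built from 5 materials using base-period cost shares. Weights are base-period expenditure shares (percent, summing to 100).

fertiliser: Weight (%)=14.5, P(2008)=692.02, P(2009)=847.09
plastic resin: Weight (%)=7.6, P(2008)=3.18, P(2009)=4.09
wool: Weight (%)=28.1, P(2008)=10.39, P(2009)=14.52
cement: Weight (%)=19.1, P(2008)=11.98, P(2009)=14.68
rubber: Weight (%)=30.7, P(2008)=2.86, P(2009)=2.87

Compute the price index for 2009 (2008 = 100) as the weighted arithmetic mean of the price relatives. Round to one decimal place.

fertiliser: 14.5 × (847.09/692.02) = 14.5 × 1.224083 = 17.7492
plastic resin: 7.6 × (4.09/3.18) = 7.6 × 1.286164 = 9.7748
wool: 28.1 × (14.52/10.39) = 28.1 × 1.397498 = 39.2697
cement: 19.1 × (14.68/11.98) = 19.1 × 1.225376 = 23.4047
rubber: 30.7 × (2.87/2.86) = 30.7 × 1.003497 = 30.8073
Index = Σ wᵢ·(p₁ᵢ/p₀ᵢ) = 17.7492 + 9.7748 + 39.2697 + 23.4047 + 30.8073 = 121.0057

121.0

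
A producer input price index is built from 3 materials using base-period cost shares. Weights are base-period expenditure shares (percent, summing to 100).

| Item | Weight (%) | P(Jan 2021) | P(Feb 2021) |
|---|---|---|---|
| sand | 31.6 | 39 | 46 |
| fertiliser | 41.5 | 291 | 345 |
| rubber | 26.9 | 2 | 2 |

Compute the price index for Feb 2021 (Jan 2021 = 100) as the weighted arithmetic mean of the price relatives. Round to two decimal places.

sand: 31.6 × (46/39) = 31.6 × 1.179487 = 37.2718
fertiliser: 41.5 × (345/291) = 41.5 × 1.185567 = 49.2010
rubber: 26.9 × (2/2) = 26.9 × 1.000000 = 26.9000
Index = Σ wᵢ·(p₁ᵢ/p₀ᵢ) = 37.2718 + 49.2010 + 26.9000 = 113.3728

113.37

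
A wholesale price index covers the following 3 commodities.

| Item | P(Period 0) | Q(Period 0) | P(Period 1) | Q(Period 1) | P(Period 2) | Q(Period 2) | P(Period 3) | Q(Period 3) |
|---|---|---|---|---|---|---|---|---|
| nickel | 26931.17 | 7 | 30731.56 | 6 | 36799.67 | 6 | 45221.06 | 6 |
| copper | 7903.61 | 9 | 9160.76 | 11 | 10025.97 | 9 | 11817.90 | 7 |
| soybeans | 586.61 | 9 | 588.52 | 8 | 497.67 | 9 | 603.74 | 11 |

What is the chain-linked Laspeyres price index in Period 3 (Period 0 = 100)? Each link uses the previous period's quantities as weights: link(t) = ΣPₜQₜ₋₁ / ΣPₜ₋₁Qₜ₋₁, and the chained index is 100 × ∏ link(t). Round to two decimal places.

Link Period 0→Period 1:
ΣP(Period 1)Q(Period 0) = 30731.56×7 + 9160.76×9 + 588.52×9 = 215120.92 + 82446.84 + 5296.68 = 302864.44
ΣP(Period 0)Q(Period 0) = 26931.17×7 + 7903.61×9 + 586.61×9 = 188518.19 + 71132.49 + 5279.49 = 264930.17
link = 302864.44/264930.17 = 1.143186
Link Period 1→Period 2:
ΣP(Period 2)Q(Period 1) = 36799.67×6 + 10025.97×11 + 497.67×8 = 220798.02 + 110285.67 + 3981.36 = 335065.05
ΣP(Period 1)Q(Period 1) = 30731.56×6 + 9160.76×11 + 588.52×8 = 184389.36 + 100768.36 + 4708.16 = 289865.88
link = 335065.05/289865.88 = 1.155931
Link Period 2→Period 3:
ΣP(Period 3)Q(Period 2) = 45221.06×6 + 11817.90×9 + 603.74×9 = 271326.36 + 106361.1 + 5433.66 = 383121.12
ΣP(Period 2)Q(Period 2) = 36799.67×6 + 10025.97×9 + 497.67×9 = 220798.02 + 90233.73 + 4479.03 = 315510.78
link = 383121.12/315510.78 = 1.214289
Chained index = 100 × 1.143186 × 1.155931 × 1.214289 = 160.4615

160.46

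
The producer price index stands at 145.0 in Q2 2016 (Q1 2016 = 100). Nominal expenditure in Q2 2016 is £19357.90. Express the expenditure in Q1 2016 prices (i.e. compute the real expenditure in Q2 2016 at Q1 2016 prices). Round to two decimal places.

13350.28

Real = Nominal ÷ (Index/100) = 19357.90 ÷ (145.0/100)
     = 19357.90 ÷ 1.450 = 13350.2759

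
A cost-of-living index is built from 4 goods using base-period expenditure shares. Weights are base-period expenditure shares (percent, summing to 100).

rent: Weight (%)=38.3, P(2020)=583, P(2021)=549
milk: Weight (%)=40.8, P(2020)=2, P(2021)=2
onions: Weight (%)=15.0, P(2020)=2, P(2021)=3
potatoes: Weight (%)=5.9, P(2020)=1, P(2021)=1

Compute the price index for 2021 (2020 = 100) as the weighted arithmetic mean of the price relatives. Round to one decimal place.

105.3

rent: 38.3 × (549/583) = 38.3 × 0.941681 = 36.0664
milk: 40.8 × (2/2) = 40.8 × 1.000000 = 40.8000
onions: 15.0 × (3/2) = 15.0 × 1.500000 = 22.5000
potatoes: 5.9 × (1/1) = 5.9 × 1.000000 = 5.9000
Index = Σ wᵢ·(p₁ᵢ/p₀ᵢ) = 36.0664 + 40.8000 + 22.5000 + 5.9000 = 105.2664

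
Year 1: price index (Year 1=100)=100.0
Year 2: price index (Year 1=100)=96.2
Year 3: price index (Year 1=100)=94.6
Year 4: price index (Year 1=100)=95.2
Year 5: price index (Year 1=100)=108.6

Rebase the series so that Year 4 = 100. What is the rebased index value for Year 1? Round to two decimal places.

105.04

Rebased(Year 1) = 100.0 / 95.2 × 100 = 105.0420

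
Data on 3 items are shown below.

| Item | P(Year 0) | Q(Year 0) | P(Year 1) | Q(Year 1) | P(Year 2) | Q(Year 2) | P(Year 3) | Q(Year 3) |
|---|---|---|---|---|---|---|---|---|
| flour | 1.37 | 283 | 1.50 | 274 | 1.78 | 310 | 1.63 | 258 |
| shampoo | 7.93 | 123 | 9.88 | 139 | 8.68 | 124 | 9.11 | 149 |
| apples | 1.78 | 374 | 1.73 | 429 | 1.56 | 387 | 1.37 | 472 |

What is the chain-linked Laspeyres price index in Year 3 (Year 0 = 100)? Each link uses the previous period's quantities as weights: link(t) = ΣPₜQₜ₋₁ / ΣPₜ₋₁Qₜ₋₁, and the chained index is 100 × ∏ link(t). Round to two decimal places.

Link Year 0→Year 1:
ΣP(Year 1)Q(Year 0) = 1.50×283 + 9.88×123 + 1.73×374 = 424.5 + 1215.24 + 647.02 = 2286.76
ΣP(Year 0)Q(Year 0) = 1.37×283 + 7.93×123 + 1.78×374 = 387.71 + 975.39 + 665.72 = 2028.82
link = 2286.76/2028.82 = 1.127138
Link Year 1→Year 2:
ΣP(Year 2)Q(Year 1) = 1.78×274 + 8.68×139 + 1.56×429 = 487.72 + 1206.52 + 669.24 = 2363.48
ΣP(Year 1)Q(Year 1) = 1.50×274 + 9.88×139 + 1.73×429 = 411 + 1373.32 + 742.17 = 2526.49
link = 2363.48/2526.49 = 0.935480
Link Year 2→Year 3:
ΣP(Year 3)Q(Year 2) = 1.63×310 + 9.11×124 + 1.37×387 = 505.3 + 1129.64 + 530.19 = 2165.13
ΣP(Year 2)Q(Year 2) = 1.78×310 + 8.68×124 + 1.56×387 = 551.8 + 1076.32 + 603.72 = 2231.84
link = 2165.13/2231.84 = 0.970110
Chained index = 100 × 1.127138 × 0.935480 × 0.970110 = 102.2898

102.29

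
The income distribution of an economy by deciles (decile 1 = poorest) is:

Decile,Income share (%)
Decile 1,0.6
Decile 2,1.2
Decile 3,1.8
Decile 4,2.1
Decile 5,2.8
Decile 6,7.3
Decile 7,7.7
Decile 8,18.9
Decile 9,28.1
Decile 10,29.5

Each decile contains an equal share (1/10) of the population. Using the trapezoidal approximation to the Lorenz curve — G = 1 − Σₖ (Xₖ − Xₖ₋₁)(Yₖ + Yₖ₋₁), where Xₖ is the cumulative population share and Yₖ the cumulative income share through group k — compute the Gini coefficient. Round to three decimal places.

Cumulative income shares Yₖ: 0.0060, 0.0180, 0.0360, 0.0570, 0.0850, 0.1580, 0.2350, 0.4240, 0.7050, 1.0000
Σ (Xₖ−Xₖ₋₁)(Yₖ+Yₖ₋₁) = (1/10)(0.0060+0.0000) + (1/10)(0.0180+0.0060) + (1/10)(0.0360+0.0180) + (1/10)(0.0570+0.0360) + (1/10)(0.0850+0.0570) + (1/10)(0.1580+0.0850) + (1/10)(0.2350+0.1580) + (1/10)(0.4240+0.2350) + (1/10)(0.7050+0.4240) + (1/10)(1.0000+0.7050)
  = 0.0006 + 0.0024 + 0.0054 + 0.0093 + 0.0142 + 0.0243 + 0.0393 + 0.0659 + 0.1129 + 0.1705 = 0.4448
G = 1 − 0.4448 = 0.5552

0.555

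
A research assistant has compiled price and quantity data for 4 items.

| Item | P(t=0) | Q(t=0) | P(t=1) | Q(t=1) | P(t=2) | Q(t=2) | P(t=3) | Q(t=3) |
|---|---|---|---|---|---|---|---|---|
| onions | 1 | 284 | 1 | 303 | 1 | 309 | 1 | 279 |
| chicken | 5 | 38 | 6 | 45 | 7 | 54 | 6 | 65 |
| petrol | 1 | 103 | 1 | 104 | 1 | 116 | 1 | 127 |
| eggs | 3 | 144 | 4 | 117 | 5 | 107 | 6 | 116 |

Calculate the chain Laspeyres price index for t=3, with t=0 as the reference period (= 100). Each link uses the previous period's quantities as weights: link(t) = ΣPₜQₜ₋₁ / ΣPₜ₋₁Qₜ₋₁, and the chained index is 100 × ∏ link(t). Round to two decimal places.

Link t=0→t=1:
ΣP(t=1)Q(t=0) = 1×284 + 6×38 + 1×103 + 4×144 = 284 + 228 + 103 + 576 = 1191
ΣP(t=0)Q(t=0) = 1×284 + 5×38 + 1×103 + 3×144 = 284 + 190 + 103 + 432 = 1009
link = 1191/1009 = 1.180377
Link t=1→t=2:
ΣP(t=2)Q(t=1) = 1×303 + 7×45 + 1×104 + 5×117 = 303 + 315 + 104 + 585 = 1307
ΣP(t=1)Q(t=1) = 1×303 + 6×45 + 1×104 + 4×117 = 303 + 270 + 104 + 468 = 1145
link = 1307/1145 = 1.141485
Link t=2→t=3:
ΣP(t=3)Q(t=2) = 1×309 + 6×54 + 1×116 + 6×107 = 309 + 324 + 116 + 642 = 1391
ΣP(t=2)Q(t=2) = 1×309 + 7×54 + 1×116 + 5×107 = 309 + 378 + 116 + 535 = 1338
link = 1391/1338 = 1.039611
Chained index = 100 × 1.180377 × 1.141485 × 1.039611 = 140.0753

140.08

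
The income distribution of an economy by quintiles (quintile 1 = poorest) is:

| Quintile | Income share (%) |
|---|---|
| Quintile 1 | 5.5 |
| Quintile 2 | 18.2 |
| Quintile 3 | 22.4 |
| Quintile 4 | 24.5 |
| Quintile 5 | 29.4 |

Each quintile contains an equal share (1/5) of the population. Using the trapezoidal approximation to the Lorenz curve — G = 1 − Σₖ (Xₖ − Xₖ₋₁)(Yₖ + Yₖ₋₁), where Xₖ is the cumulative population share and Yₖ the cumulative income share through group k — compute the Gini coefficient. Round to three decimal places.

Cumulative income shares Yₖ: 0.0550, 0.2370, 0.4610, 0.7060, 1.0000
Σ (Xₖ−Xₖ₋₁)(Yₖ+Yₖ₋₁) = (1/5)(0.0550+0.0000) + (1/5)(0.2370+0.0550) + (1/5)(0.4610+0.2370) + (1/5)(0.7060+0.4610) + (1/5)(1.0000+0.7060)
  = 0.0110 + 0.0584 + 0.1396 + 0.2334 + 0.3412 = 0.7836
G = 1 − 0.7836 = 0.2164

0.216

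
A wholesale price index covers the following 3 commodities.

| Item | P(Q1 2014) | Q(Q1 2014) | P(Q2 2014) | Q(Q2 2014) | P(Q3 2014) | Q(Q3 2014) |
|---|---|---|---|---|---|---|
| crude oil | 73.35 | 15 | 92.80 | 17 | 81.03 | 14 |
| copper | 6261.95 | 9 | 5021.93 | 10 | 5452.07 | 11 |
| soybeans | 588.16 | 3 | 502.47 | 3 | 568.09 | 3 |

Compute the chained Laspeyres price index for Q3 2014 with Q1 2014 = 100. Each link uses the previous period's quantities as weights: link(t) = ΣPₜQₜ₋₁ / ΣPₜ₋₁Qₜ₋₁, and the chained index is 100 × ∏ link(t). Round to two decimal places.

87.76

Link Q1 2014→Q2 2014:
ΣP(Q2 2014)Q(Q1 2014) = 92.80×15 + 5021.93×9 + 502.47×3 = 1392 + 45197.37 + 1507.41 = 48096.78
ΣP(Q1 2014)Q(Q1 2014) = 73.35×15 + 6261.95×9 + 588.16×3 = 1100.25 + 56357.55 + 1764.48 = 59222.28
link = 48096.78/59222.28 = 0.812140
Link Q2 2014→Q3 2014:
ΣP(Q3 2014)Q(Q2 2014) = 81.03×17 + 5452.07×10 + 568.09×3 = 1377.51 + 54520.7 + 1704.27 = 57602.48
ΣP(Q2 2014)Q(Q2 2014) = 92.80×17 + 5021.93×10 + 502.47×3 = 1577.6 + 50219.3 + 1507.41 = 53304.31
link = 57602.48/53304.31 = 1.080635
Chained index = 100 × 0.812140 × 1.080635 = 87.7627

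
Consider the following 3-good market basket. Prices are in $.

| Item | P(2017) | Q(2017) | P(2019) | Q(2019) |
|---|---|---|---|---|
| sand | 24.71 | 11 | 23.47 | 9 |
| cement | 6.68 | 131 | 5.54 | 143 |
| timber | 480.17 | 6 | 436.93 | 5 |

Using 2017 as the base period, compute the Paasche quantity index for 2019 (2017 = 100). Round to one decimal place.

Paasche quantity index uses current-period prices as weights.
ΣP(2019)·Q(2019) = 23.47×9 + 5.54×143 + 436.93×5 = 211.23 + 792.22 + 2184.65 = 3188.1
ΣP(2019)·Q(2017) = 23.47×11 + 5.54×131 + 436.93×6 = 258.17 + 725.74 + 2621.58 = 3605.49
Index = 3188.1 / 3605.49 × 100 = 88.4235

88.4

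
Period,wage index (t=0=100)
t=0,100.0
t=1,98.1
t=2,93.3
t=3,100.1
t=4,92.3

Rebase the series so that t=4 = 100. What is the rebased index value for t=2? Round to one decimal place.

101.1

Rebased(t=2) = 93.3 / 92.3 × 100 = 101.0834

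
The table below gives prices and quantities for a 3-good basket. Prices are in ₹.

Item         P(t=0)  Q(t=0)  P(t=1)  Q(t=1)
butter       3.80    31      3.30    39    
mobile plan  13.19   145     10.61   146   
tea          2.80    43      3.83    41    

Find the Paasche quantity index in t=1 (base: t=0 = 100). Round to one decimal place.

101.6

Paasche quantity index uses current-period prices as weights.
ΣP(t=1)·Q(t=1) = 3.30×39 + 10.61×146 + 3.83×41 = 128.7 + 1549.06 + 157.03 = 1834.79
ΣP(t=1)·Q(t=0) = 3.30×31 + 10.61×145 + 3.83×43 = 102.3 + 1538.45 + 164.69 = 1805.44
Index = 1834.79 / 1805.44 × 100 = 101.6256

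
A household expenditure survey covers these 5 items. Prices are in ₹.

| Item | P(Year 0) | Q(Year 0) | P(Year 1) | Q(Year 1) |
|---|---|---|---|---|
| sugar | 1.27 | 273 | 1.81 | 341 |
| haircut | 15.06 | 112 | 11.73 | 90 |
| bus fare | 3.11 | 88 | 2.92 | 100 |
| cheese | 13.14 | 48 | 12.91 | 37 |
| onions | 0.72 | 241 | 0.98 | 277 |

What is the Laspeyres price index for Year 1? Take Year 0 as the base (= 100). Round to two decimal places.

Laspeyres price index uses base-period quantities as weights.
ΣP(Year 1)·Q(Year 0) = 1.81×273 + 11.73×112 + 2.92×88 + 12.91×48 + 0.98×241 = 494.13 + 1313.76 + 256.96 + 619.68 + 236.18 = 2920.71
ΣP(Year 0)·Q(Year 0) = 1.27×273 + 15.06×112 + 3.11×88 + 13.14×48 + 0.72×241 = 346.71 + 1686.72 + 273.68 + 630.72 + 173.52 = 3111.35
Index = 2920.71 / 3111.35 × 100 = 93.8728

93.87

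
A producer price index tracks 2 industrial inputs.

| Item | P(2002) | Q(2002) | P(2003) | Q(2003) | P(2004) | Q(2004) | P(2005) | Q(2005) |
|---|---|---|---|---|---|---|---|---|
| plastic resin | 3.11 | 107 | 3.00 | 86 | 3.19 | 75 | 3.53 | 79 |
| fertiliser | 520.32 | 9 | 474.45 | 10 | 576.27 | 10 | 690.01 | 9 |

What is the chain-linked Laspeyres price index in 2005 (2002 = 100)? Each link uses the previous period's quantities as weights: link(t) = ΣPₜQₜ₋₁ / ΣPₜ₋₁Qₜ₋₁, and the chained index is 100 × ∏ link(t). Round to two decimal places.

131.87

Link 2002→2003:
ΣP(2003)Q(2002) = 3.00×107 + 474.45×9 = 321 + 4270.05 = 4591.05
ΣP(2002)Q(2002) = 3.11×107 + 520.32×9 = 332.77 + 4682.88 = 5015.65
link = 4591.05/5015.65 = 0.915345
Link 2003→2004:
ΣP(2004)Q(2003) = 3.19×86 + 576.27×10 = 274.34 + 5762.7 = 6037.04
ΣP(2003)Q(2003) = 3.00×86 + 474.45×10 = 258 + 4744.5 = 5002.5
link = 6037.04/5002.5 = 1.206805
Link 2004→2005:
ΣP(2005)Q(2004) = 3.53×75 + 690.01×10 = 264.75 + 6900.1 = 7164.85
ΣP(2004)Q(2004) = 3.19×75 + 576.27×10 = 239.25 + 5762.7 = 6001.95
link = 7164.85/6001.95 = 1.193754
Chained index = 100 × 0.915345 × 1.206805 × 1.193754 = 131.8671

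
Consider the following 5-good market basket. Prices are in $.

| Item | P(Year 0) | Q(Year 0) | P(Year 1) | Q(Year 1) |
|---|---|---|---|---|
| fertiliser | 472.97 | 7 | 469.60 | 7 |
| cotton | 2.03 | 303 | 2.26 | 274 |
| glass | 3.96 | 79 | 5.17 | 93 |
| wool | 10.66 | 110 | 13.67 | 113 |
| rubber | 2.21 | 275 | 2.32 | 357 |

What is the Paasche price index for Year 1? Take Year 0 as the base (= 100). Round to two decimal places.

108.53

Paasche price index uses current-period quantities as weights.
ΣP(Year 1)·Q(Year 1) = 469.60×7 + 2.26×274 + 5.17×93 + 13.67×113 + 2.32×357 = 3287.2 + 619.24 + 480.81 + 1544.71 + 828.24 = 6760.2
ΣP(Year 0)·Q(Year 1) = 472.97×7 + 2.03×274 + 3.96×93 + 10.66×113 + 2.21×357 = 3310.79 + 556.22 + 368.28 + 1204.58 + 788.97 = 6228.84
Index = 6760.2 / 6228.84 × 100 = 108.5306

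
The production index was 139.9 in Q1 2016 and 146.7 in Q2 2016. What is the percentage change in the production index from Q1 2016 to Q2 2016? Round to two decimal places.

4.86%

Change = (146.7 − 139.9) / 139.9 × 100
       = 6.8 / 139.9 × 100 = 4.8606%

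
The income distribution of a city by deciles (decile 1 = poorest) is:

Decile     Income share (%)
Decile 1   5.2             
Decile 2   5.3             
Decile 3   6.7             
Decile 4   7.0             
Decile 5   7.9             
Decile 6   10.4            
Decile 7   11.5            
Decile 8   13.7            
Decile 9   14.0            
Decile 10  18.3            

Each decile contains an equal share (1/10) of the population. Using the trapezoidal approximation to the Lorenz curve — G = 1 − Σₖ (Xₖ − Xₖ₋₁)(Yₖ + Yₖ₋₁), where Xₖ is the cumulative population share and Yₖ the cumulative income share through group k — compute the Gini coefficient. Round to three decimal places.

0.230

Cumulative income shares Yₖ: 0.0520, 0.1050, 0.1720, 0.2420, 0.3210, 0.4250, 0.5400, 0.6770, 0.8170, 1.0000
Σ (Xₖ−Xₖ₋₁)(Yₖ+Yₖ₋₁) = (1/10)(0.0520+0.0000) + (1/10)(0.1050+0.0520) + (1/10)(0.1720+0.1050) + (1/10)(0.2420+0.1720) + (1/10)(0.3210+0.2420) + (1/10)(0.4250+0.3210) + (1/10)(0.5400+0.4250) + (1/10)(0.6770+0.5400) + (1/10)(0.8170+0.6770) + (1/10)(1.0000+0.8170)
  = 0.0052 + 0.0157 + 0.0277 + 0.0414 + 0.0563 + 0.0746 + 0.0965 + 0.1217 + 0.1494 + 0.1817 = 0.7702
G = 1 − 0.7702 = 0.2298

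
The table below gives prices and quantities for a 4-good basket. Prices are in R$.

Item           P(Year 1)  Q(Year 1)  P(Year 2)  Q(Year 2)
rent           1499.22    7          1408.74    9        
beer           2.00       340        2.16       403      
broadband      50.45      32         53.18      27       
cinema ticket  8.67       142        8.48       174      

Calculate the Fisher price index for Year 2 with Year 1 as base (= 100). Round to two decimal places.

96.09

Laspeyres component (base-period weights):
ΣP(Year 2)Q(Year 1) = 1408.74×7 + 2.16×340 + 53.18×32 + 8.48×142 = 9861.18 + 734.4 + 1701.76 + 1204.16 = 13501.5
ΣP(Year 1)Q(Year 1) = 1499.22×7 + 2.00×340 + 50.45×32 + 8.67×142 = 10494.54 + 680 + 1614.4 + 1231.14 = 14020.08
L = 13501.5 / 14020.08 × 100 = 96.3012
Paasche component (current-period weights):
ΣP(Year 2)Q(Year 2) = 1408.74×9 + 2.16×403 + 53.18×27 + 8.48×174 = 12678.66 + 870.48 + 1435.86 + 1475.52 = 16460.52
ΣP(Year 1)Q(Year 2) = 1499.22×9 + 2.00×403 + 50.45×27 + 8.67×174 = 13492.98 + 806 + 1362.15 + 1508.58 = 17169.71
P = 16460.52 / 17169.71 × 100 = 95.8695
Fisher = √(L × P) = √(96.3012 × 95.8695) = 96.0851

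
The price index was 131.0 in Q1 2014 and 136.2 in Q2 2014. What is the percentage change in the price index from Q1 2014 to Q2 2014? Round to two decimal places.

3.97%

Change = (136.2 − 131.0) / 131.0 × 100
       = 5.2 / 131.0 × 100 = 3.9695%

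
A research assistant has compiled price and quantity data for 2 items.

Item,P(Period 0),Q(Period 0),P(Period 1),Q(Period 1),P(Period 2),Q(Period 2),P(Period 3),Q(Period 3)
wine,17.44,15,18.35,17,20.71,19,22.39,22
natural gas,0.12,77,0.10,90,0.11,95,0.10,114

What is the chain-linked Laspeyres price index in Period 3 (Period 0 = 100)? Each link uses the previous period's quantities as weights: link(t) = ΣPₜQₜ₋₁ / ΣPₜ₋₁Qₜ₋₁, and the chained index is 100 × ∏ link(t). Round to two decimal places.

Link Period 0→Period 1:
ΣP(Period 1)Q(Period 0) = 18.35×15 + 0.10×77 = 275.25 + 7.7 = 282.95
ΣP(Period 0)Q(Period 0) = 17.44×15 + 0.12×77 = 261.6 + 9.24 = 270.84
link = 282.95/270.84 = 1.044713
Link Period 1→Period 2:
ΣP(Period 2)Q(Period 1) = 20.71×17 + 0.11×90 = 352.07 + 9.9 = 361.97
ΣP(Period 1)Q(Period 1) = 18.35×17 + 0.10×90 = 311.95 + 9 = 320.95
link = 361.97/320.95 = 1.127808
Link Period 2→Period 3:
ΣP(Period 3)Q(Period 2) = 22.39×19 + 0.10×95 = 425.41 + 9.5 = 434.91
ΣP(Period 2)Q(Period 2) = 20.71×19 + 0.11×95 = 393.49 + 10.45 = 403.94
link = 434.91/403.94 = 1.076670
Chained index = 100 × 1.044713 × 1.127808 × 1.076670 = 126.8571

126.86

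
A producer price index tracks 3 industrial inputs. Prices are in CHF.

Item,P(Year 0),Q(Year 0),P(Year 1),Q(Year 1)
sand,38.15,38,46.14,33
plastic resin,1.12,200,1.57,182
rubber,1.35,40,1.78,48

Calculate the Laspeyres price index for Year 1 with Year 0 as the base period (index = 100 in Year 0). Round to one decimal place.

Laspeyres price index uses base-period quantities as weights.
ΣP(Year 1)·Q(Year 0) = 46.14×38 + 1.57×200 + 1.78×40 = 1753.32 + 314 + 71.2 = 2138.52
ΣP(Year 0)·Q(Year 0) = 38.15×38 + 1.12×200 + 1.35×40 = 1449.7 + 224 + 54 = 1727.7
Index = 2138.52 / 1727.7 × 100 = 123.7784

123.8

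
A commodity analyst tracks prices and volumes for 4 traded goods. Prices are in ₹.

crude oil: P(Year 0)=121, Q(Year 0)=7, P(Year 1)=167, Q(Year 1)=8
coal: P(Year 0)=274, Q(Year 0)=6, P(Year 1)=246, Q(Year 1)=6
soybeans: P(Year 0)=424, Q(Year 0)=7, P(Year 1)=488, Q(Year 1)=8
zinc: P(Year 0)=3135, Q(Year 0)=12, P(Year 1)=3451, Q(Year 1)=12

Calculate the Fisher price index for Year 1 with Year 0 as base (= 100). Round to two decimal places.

110.26

Laspeyres component (base-period weights):
ΣP(Year 1)Q(Year 0) = 167×7 + 246×6 + 488×7 + 3451×12 = 1169 + 1476 + 3416 + 41412 = 47473
ΣP(Year 0)Q(Year 0) = 121×7 + 274×6 + 424×7 + 3135×12 = 847 + 1644 + 2968 + 37620 = 43079
L = 47473 / 43079 × 100 = 110.1999
Paasche component (current-period weights):
ΣP(Year 1)Q(Year 1) = 167×8 + 246×6 + 488×8 + 3451×12 = 1336 + 1476 + 3904 + 41412 = 48128
ΣP(Year 0)Q(Year 1) = 121×8 + 274×6 + 424×8 + 3135×12 = 968 + 1644 + 3392 + 37620 = 43624
P = 48128 / 43624 × 100 = 110.3246
Fisher = √(L × P) = √(110.1999 × 110.3246) = 110.2622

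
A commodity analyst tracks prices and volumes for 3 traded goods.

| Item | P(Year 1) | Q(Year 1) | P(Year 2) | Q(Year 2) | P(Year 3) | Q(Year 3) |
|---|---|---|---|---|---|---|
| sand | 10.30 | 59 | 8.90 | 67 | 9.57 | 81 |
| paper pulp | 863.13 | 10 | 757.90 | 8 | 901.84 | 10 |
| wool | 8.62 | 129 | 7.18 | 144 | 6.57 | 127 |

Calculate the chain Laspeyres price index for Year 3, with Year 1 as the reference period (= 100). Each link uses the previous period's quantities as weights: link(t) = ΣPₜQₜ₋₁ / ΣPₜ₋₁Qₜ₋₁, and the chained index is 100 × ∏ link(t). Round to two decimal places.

Link Year 1→Year 2:
ΣP(Year 2)Q(Year 1) = 8.90×59 + 757.90×10 + 7.18×129 = 525.1 + 7579 + 926.22 = 9030.32
ΣP(Year 1)Q(Year 1) = 10.30×59 + 863.13×10 + 8.62×129 = 607.7 + 8631.3 + 1111.98 = 10350.98
link = 9030.32/10350.98 = 0.872412
Link Year 2→Year 3:
ΣP(Year 3)Q(Year 2) = 9.57×67 + 901.84×8 + 6.57×144 = 641.19 + 7214.72 + 946.08 = 8801.99
ΣP(Year 2)Q(Year 2) = 8.90×67 + 757.90×8 + 7.18×144 = 596.3 + 6063.2 + 1033.92 = 7693.42
link = 8801.99/7693.42 = 1.144093
Chained index = 100 × 0.872412 × 1.144093 = 99.8121

99.81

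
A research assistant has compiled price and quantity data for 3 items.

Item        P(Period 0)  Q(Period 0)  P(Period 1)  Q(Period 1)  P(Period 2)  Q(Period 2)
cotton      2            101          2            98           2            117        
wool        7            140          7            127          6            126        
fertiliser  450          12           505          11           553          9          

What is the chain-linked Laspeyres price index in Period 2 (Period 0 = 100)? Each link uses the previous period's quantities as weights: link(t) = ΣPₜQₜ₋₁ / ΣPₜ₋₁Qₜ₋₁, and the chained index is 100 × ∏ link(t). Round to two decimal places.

Link Period 0→Period 1:
ΣP(Period 1)Q(Period 0) = 2×101 + 7×140 + 505×12 = 202 + 980 + 6060 = 7242
ΣP(Period 0)Q(Period 0) = 2×101 + 7×140 + 450×12 = 202 + 980 + 5400 = 6582
link = 7242/6582 = 1.100273
Link Period 1→Period 2:
ΣP(Period 2)Q(Period 1) = 2×98 + 6×127 + 553×11 = 196 + 762 + 6083 = 7041
ΣP(Period 1)Q(Period 1) = 2×98 + 7×127 + 505×11 = 196 + 889 + 5555 = 6640
link = 7041/6640 = 1.060392
Chained index = 100 × 1.100273 × 1.060392 = 116.6721

116.67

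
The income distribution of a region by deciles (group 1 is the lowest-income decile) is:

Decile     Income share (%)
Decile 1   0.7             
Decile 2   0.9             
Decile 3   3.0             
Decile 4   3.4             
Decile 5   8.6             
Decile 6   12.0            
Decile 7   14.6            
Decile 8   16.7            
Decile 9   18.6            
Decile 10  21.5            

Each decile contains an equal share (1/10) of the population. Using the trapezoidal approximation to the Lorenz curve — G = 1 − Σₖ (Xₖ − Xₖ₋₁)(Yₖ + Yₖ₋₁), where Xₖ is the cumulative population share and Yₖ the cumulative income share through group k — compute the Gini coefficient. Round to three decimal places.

Cumulative income shares Yₖ: 0.0070, 0.0160, 0.0460, 0.0800, 0.1660, 0.2860, 0.4320, 0.5990, 0.7850, 1.0000
Σ (Xₖ−Xₖ₋₁)(Yₖ+Yₖ₋₁) = (1/10)(0.0070+0.0000) + (1/10)(0.0160+0.0070) + (1/10)(0.0460+0.0160) + (1/10)(0.0800+0.0460) + (1/10)(0.1660+0.0800) + (1/10)(0.2860+0.1660) + (1/10)(0.4320+0.2860) + (1/10)(0.5990+0.4320) + (1/10)(0.7850+0.5990) + (1/10)(1.0000+0.7850)
  = 0.0007 + 0.0023 + 0.0062 + 0.0126 + 0.0246 + 0.0452 + 0.0718 + 0.1031 + 0.1384 + 0.1785 = 0.5834
G = 1 − 0.5834 = 0.4166

0.417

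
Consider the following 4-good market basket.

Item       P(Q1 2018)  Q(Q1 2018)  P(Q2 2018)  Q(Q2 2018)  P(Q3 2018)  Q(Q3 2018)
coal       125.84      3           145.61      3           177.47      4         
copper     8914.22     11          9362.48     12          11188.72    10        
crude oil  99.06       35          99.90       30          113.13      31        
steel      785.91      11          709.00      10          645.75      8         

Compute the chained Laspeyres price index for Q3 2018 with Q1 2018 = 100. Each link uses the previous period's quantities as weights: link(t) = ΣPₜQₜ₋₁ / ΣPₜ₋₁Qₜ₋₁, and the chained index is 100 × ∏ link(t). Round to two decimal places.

122.17

Link Q1 2018→Q2 2018:
ΣP(Q2 2018)Q(Q1 2018) = 145.61×3 + 9362.48×11 + 99.90×35 + 709.00×11 = 436.83 + 102987.28 + 3496.5 + 7799 = 114719.61
ΣP(Q1 2018)Q(Q1 2018) = 125.84×3 + 8914.22×11 + 99.06×35 + 785.91×11 = 377.52 + 98056.42 + 3467.1 + 8645.01 = 110546.05
link = 114719.61/110546.05 = 1.037754
Link Q2 2018→Q3 2018:
ΣP(Q3 2018)Q(Q2 2018) = 177.47×3 + 11188.72×12 + 113.13×30 + 645.75×10 = 532.41 + 134264.64 + 3393.9 + 6457.5 = 144648.45
ΣP(Q2 2018)Q(Q2 2018) = 145.61×3 + 9362.48×12 + 99.90×30 + 709.00×10 = 436.83 + 112349.76 + 2997 + 7090 = 122873.59
link = 144648.45/122873.59 = 1.177214
Chained index = 100 × 1.037754 × 1.177214 = 122.1658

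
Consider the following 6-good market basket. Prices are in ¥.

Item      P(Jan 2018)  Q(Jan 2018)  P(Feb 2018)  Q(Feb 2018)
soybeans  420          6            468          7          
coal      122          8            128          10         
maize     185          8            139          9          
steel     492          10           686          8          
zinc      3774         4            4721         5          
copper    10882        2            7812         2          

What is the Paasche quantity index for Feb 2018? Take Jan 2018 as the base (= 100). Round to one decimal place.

109.1

Paasche quantity index uses current-period prices as weights.
ΣP(Feb 2018)·Q(Feb 2018) = 468×7 + 128×10 + 139×9 + 686×8 + 4721×5 + 7812×2 = 3276 + 1280 + 1251 + 5488 + 23605 + 15624 = 50524
ΣP(Feb 2018)·Q(Jan 2018) = 468×6 + 128×8 + 139×8 + 686×10 + 4721×4 + 7812×2 = 2808 + 1024 + 1112 + 6860 + 18884 + 15624 = 46312
Index = 50524 / 46312 × 100 = 109.0948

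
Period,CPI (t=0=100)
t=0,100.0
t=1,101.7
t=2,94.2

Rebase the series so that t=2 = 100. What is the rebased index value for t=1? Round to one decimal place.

108.0

Rebased(t=1) = 101.7 / 94.2 × 100 = 107.9618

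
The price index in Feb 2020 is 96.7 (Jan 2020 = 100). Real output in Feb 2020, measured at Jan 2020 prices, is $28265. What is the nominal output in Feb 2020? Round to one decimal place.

Nominal = Real × (Index/100) = 28265 × (96.7/100)
        = 28265 × 0.967 = 27332.2550

27332.3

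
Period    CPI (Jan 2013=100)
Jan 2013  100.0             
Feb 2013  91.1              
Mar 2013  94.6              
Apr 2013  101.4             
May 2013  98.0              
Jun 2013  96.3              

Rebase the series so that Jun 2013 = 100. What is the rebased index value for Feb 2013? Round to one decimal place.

Rebased(Feb 2013) = 91.1 / 96.3 × 100 = 94.6002

94.6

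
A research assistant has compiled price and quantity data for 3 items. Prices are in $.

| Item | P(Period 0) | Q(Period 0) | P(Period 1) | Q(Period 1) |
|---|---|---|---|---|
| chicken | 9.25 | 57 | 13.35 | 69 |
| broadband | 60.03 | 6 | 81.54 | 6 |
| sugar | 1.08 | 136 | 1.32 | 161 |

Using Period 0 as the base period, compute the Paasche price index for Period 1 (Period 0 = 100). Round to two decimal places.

Paasche price index uses current-period quantities as weights.
ΣP(Period 1)·Q(Period 1) = 13.35×69 + 81.54×6 + 1.32×161 = 921.15 + 489.24 + 212.52 = 1622.91
ΣP(Period 0)·Q(Period 1) = 9.25×69 + 60.03×6 + 1.08×161 = 638.25 + 360.18 + 173.88 = 1172.31
Index = 1622.91 / 1172.31 × 100 = 138.4369

138.44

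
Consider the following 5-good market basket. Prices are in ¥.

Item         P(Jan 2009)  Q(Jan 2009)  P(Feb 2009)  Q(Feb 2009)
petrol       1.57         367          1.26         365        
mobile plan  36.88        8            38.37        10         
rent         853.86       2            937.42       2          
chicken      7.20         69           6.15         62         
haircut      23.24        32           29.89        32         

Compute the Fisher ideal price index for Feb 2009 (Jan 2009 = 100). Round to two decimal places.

105.51

Laspeyres component (base-period weights):
ΣP(Feb 2009)Q(Jan 2009) = 1.26×367 + 38.37×8 + 937.42×2 + 6.15×69 + 29.89×32 = 462.42 + 306.96 + 1874.84 + 424.35 + 956.48 = 4025.05
ΣP(Jan 2009)Q(Jan 2009) = 1.57×367 + 36.88×8 + 853.86×2 + 7.20×69 + 23.24×32 = 576.19 + 295.04 + 1707.72 + 496.8 + 743.68 = 3819.43
L = 4025.05 / 3819.43 × 100 = 105.3835
Paasche component (current-period weights):
ΣP(Feb 2009)Q(Feb 2009) = 1.26×365 + 38.37×10 + 937.42×2 + 6.15×62 + 29.89×32 = 459.9 + 383.7 + 1874.84 + 381.3 + 956.48 = 4056.22
ΣP(Jan 2009)Q(Feb 2009) = 1.57×365 + 36.88×10 + 853.86×2 + 7.20×62 + 23.24×32 = 573.05 + 368.8 + 1707.72 + 446.4 + 743.68 = 3839.65
P = 4056.22 / 3839.65 × 100 = 105.6404
Fisher = √(L × P) = √(105.3835 × 105.6404) = 105.5119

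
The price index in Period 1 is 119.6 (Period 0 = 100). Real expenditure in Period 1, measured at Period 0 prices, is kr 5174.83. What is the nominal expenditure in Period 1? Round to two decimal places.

6189.10

Nominal = Real × (Index/100) = 5174.83 × (119.6/100)
        = 5174.83 × 1.196 = 6189.0967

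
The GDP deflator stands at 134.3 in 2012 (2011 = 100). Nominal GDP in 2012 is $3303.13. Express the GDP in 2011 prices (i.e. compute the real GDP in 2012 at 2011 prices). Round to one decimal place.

2459.5

Real = Nominal ÷ (Index/100) = 3303.13 ÷ (134.3/100)
     = 3303.13 ÷ 1.343 = 2459.5160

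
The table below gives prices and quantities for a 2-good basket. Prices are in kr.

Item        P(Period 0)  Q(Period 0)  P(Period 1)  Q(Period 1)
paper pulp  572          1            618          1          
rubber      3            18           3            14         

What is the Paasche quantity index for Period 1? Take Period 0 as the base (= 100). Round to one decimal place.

98.2

Paasche quantity index uses current-period prices as weights.
ΣP(Period 1)·Q(Period 1) = 618×1 + 3×14 = 618 + 42 = 660
ΣP(Period 1)·Q(Period 0) = 618×1 + 3×18 = 618 + 54 = 672
Index = 660 / 672 × 100 = 98.2143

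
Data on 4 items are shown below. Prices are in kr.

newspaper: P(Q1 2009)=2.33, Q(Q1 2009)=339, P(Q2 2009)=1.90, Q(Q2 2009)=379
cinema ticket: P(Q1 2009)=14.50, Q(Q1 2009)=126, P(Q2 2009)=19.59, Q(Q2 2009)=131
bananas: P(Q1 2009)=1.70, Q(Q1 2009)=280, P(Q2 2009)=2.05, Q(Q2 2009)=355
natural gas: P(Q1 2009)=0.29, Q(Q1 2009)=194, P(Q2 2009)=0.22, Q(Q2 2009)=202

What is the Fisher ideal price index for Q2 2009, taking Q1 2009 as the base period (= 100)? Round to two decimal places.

Laspeyres component (base-period weights):
ΣP(Q2 2009)Q(Q1 2009) = 1.90×339 + 19.59×126 + 2.05×280 + 0.22×194 = 644.1 + 2468.34 + 574 + 42.68 = 3729.12
ΣP(Q1 2009)Q(Q1 2009) = 2.33×339 + 14.50×126 + 1.70×280 + 0.29×194 = 789.87 + 1827 + 476 + 56.26 = 3149.13
L = 3729.12 / 3149.13 × 100 = 118.4175
Paasche component (current-period weights):
ΣP(Q2 2009)Q(Q2 2009) = 1.90×379 + 19.59×131 + 2.05×355 + 0.22×202 = 720.1 + 2566.29 + 727.75 + 44.44 = 4058.58
ΣP(Q1 2009)Q(Q2 2009) = 2.33×379 + 14.50×131 + 1.70×355 + 0.29×202 = 883.07 + 1899.5 + 603.5 + 58.58 = 3444.65
P = 4058.58 / 3444.65 × 100 = 117.8227
Fisher = √(L × P) = √(118.4175 × 117.8227) = 118.1197

118.12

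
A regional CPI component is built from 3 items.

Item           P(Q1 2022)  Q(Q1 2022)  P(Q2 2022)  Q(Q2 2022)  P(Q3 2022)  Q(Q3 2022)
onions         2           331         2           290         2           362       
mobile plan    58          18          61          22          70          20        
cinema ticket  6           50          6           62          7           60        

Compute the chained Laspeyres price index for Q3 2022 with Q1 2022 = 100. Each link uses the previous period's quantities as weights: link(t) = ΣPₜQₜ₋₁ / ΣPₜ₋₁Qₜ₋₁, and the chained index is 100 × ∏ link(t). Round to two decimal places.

114.33

Link Q1 2022→Q2 2022:
ΣP(Q2 2022)Q(Q1 2022) = 2×331 + 61×18 + 6×50 = 662 + 1098 + 300 = 2060
ΣP(Q1 2022)Q(Q1 2022) = 2×331 + 58×18 + 6×50 = 662 + 1044 + 300 = 2006
link = 2060/2006 = 1.026919
Link Q2 2022→Q3 2022:
ΣP(Q3 2022)Q(Q2 2022) = 2×290 + 70×22 + 7×62 = 580 + 1540 + 434 = 2554
ΣP(Q2 2022)Q(Q2 2022) = 2×290 + 61×22 + 6×62 = 580 + 1342 + 372 = 2294
link = 2554/2294 = 1.113339
Chained index = 100 × 1.026919 × 1.113339 = 114.3309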